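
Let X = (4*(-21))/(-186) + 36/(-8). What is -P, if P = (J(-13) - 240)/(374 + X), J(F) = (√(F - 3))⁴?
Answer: -992/22937 ≈ -0.043249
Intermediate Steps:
X = -251/62 (X = -84*(-1/186) + 36*(-⅛) = 14/31 - 9/2 = -251/62 ≈ -4.0484)
J(F) = (-3 + F)² (J(F) = (√(-3 + F))⁴ = (-3 + F)²)
P = 992/22937 (P = ((-3 - 13)² - 240)/(374 - 251/62) = ((-16)² - 240)/(22937/62) = (256 - 240)*(62/22937) = 16*(62/22937) = 992/22937 ≈ 0.043249)
-P = -1*992/22937 = -992/22937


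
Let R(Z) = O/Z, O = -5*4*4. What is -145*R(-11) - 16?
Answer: -11776/11 ≈ -1070.5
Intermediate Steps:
O = -80 (O = -20*4 = -80)
R(Z) = -80/Z
-145*R(-11) - 16 = -(-11600)/(-11) - 16 = -(-11600)*(-1)/11 - 16 = -145*80/11 - 16 = -11600/11 - 16 = -11776/11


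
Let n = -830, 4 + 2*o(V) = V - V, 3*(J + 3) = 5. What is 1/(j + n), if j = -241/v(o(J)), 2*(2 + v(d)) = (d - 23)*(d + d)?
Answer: -48/40081 ≈ -0.0011976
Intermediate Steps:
J = -4/3 (J = -3 + (1/3)*5 = -3 + 5/3 = -4/3 ≈ -1.3333)
o(V) = -2 (o(V) = -2 + (V - V)/2 = -2 + (1/2)*0 = -2 + 0 = -2)
v(d) = -2 + d*(-23 + d) (v(d) = -2 + ((d - 23)*(d + d))/2 = -2 + ((-23 + d)*(2*d))/2 = -2 + (2*d*(-23 + d))/2 = -2 + d*(-23 + d))
j = -241/48 (j = -241/(-2 + (-2)**2 - 23*(-2)) = -241/(-2 + 4 + 46) = -241/48 ≈ -5.0208)
1/(j + n) = 1/(-241/48 - 830) = 1/(-40081/48) = -48/40081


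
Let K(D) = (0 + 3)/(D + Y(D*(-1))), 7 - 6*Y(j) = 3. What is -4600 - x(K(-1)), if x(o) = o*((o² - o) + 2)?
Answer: -3772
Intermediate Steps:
Y(j) = ⅔ (Y(j) = 7/6 - ⅙*3 = 7/6 - ½ = ⅔)
K(D) = 3/(⅔ + D) (K(D) = (0 + 3)/(D + ⅔) = 3/(⅔ + D))
x(o) = o*(2 + o² - o)
-4600 - x(K(-1)) = -4600 - 9/(2 + 3*(-1))*(2 + (9/(2 + 3*(-1)))² - 9/(2 + 3*(-1))) = -4600 - 9/(2 - 3)*(2 + (9/(2 - 3))² - 9/(2 - 3)) = -4600 - 9/(-1)*(2 + (9/(-1))² - 9/(-1)) = -4600 - 9*(-1)*(2 + (9*(-1))² - 9*(-1)) = -4600 - (-9)*(2 + (-9)² - 1*(-9)) = -4600 - (-9)*(2 + 81 + 9) = -4600 - (-9)*92 = -4600 - 1*(-828) = -4600 + 828 = -3772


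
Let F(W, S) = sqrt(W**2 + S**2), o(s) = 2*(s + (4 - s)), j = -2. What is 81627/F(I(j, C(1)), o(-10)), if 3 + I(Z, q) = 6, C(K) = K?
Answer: 81627*sqrt(73)/73 ≈ 9553.7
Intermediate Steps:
I(Z, q) = 3 (I(Z, q) = -3 + 6 = 3)
o(s) = 8 (o(s) = 2*4 = 8)
F(W, S) = sqrt(S**2 + W**2)
81627/F(I(j, C(1)), o(-10)) = 81627/(sqrt(8**2 + 3**2)) = 81627/(sqrt(64 + 9)) = 81627/(sqrt(73)) = 81627*(sqrt(73)/73) = 81627*sqrt(73)/73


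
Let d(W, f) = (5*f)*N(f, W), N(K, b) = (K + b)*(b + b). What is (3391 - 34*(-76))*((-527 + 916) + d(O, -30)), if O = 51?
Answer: -1917443225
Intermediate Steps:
N(K, b) = 2*b*(K + b) (N(K, b) = (K + b)*(2*b) = 2*b*(K + b))
d(W, f) = 10*W*f*(W + f) (d(W, f) = (5*f)*(2*W*(f + W)) = (5*f)*(2*W*(W + f)) = 10*W*f*(W + f))
(3391 - 34*(-76))*((-527 + 916) + d(O, -30)) = (3391 - 34*(-76))*((-527 + 916) + 10*51*(-30)*(51 - 30)) = (3391 + 2584)*(389 + 10*51*(-30)*21) = 5975*(389 - 321300) = 5975*(-320911) = -1917443225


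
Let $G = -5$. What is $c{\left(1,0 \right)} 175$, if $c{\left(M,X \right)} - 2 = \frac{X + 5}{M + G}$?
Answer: $\frac{525}{4} \approx 131.25$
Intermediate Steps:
$c{\left(M,X \right)} = 2 + \frac{5 + X}{-5 + M}$ ($c{\left(M,X \right)} = 2 + \frac{X + 5}{M - 5} = 2 + \frac{5 + X}{-5 + M}$)
$c{\left(1,0 \right)} 175 = \frac{-5 + 0 + 2 \cdot 1}{-5 + 1} \cdot 175 = \frac{-5 + 0 + 2}{-4} \cdot 175 = \left(- \frac{1}{4}\right) \left(-3\right) 175 = \frac{3}{4} \cdot 175 = \frac{525}{4}$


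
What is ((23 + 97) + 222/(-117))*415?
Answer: 1911490/39 ≈ 49013.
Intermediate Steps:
((23 + 97) + 222/(-117))*415 = (120 + 222*(-1/117))*415 = (120 - 74/39)*415 = (4606/39)*415 = 1911490/39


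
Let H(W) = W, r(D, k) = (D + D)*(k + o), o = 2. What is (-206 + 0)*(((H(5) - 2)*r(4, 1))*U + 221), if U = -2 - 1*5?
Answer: 58298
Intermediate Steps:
r(D, k) = 2*D*(2 + k) (r(D, k) = (D + D)*(k + 2) = (2*D)*(2 + k) = 2*D*(2 + k))
U = -7 (U = -2 - 5 = -7)
(-206 + 0)*(((H(5) - 2)*r(4, 1))*U + 221) = (-206 + 0)*(((5 - 2)*(2*4*(2 + 1)))*(-7) + 221) = -206*((3*(2*4*3))*(-7) + 221) = -206*((3*24)*(-7) + 221) = -206*(72*(-7) + 221) = -206*(-504 + 221) = -206*(-283) = 58298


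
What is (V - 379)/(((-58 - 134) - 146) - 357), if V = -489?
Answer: 868/695 ≈ 1.2489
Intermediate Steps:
(V - 379)/(((-58 - 134) - 146) - 357) = (-489 - 379)/(((-58 - 134) - 146) - 357) = -868/((-192 - 146) - 357) = -868/(-338 - 357) = -868/(-695) = -868*(-1/695) = 868/695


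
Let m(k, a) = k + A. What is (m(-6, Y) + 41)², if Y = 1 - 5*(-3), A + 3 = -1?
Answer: 961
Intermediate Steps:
A = -4 (A = -3 - 1 = -4)
Y = 16 (Y = 1 + 15 = 16)
m(k, a) = -4 + k (m(k, a) = k - 4 = -4 + k)
(m(-6, Y) + 41)² = ((-4 - 6) + 41)² = (-10 + 41)² = 31² = 961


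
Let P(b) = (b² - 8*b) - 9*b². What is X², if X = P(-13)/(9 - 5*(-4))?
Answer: 1557504/841 ≈ 1852.0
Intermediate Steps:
P(b) = -8*b - 8*b²
X = -1248/29 (X = (-8*(-13)*(1 - 13))/(9 - 5*(-4)) = (-8*(-13)*(-12))/(9 + 20) = -1248/29 ≈ -43.034)
X² = (-1248/29)² = 1557504/841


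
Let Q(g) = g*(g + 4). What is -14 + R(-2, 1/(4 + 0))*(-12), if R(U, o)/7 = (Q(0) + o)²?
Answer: -77/4 ≈ -19.250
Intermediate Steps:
Q(g) = g*(4 + g)
R(U, o) = 7*o² (R(U, o) = 7*(0*(4 + 0) + o)² = 7*(0*4 + o)² = 7*(0 + o)² = 7*o²)
-14 + R(-2, 1/(4 + 0))*(-12) = -14 + (7*(1/(4 + 0))²)*(-12) = -14 + (7*(1/4)²)*(-12) = -14 + (7*(¼)²)*(-12) = -14 + (7*(1/16))*(-12) = -14 + (7/16)*(-12) = -14 - 21/4 = -77/4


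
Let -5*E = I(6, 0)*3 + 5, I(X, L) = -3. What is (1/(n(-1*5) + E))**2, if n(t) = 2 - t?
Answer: 25/1521 ≈ 0.016437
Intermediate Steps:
E = 4/5 (E = -(-3*3 + 5)/5 = -(-9 + 5)/5 = -1/5*(-4) = 4/5 ≈ 0.80000)
(1/(n(-1*5) + E))**2 = (1/((2 - (-1)*5) + 4/5))**2 = (1/((2 - 1*(-5)) + 4/5))**2 = (1/((2 + 5) + 4/5))**2 = (1/(7 + 4/5))**2 = (1/(39/5))**2 = (5/39)**2 = 25/1521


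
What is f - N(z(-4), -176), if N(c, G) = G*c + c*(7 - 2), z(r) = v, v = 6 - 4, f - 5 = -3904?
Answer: -3557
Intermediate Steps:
f = -3899 (f = 5 - 3904 = -3899)
v = 2
z(r) = 2
N(c, G) = 5*c + G*c (N(c, G) = G*c + c*5 = G*c + 5*c = 5*c + G*c)
f - N(z(-4), -176) = -3899 - 2*(5 - 176) = -3899 - 2*(-171) = -3899 - 1*(-342) = -3899 + 342 = -3557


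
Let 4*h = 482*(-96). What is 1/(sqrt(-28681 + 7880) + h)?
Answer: -11568/133839425 - I*sqrt(20801)/133839425 ≈ -8.6432e-5 - 1.0776e-6*I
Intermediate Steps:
h = -11568 (h = (482*(-96))/4 = (1/4)*(-46272) = -11568)
1/(sqrt(-28681 + 7880) + h) = 1/(sqrt(-28681 + 7880) - 11568) = 1/(sqrt(-20801) - 11568) = 1/(I*sqrt(20801) - 11568) = 1/(-11568 + I*sqrt(20801))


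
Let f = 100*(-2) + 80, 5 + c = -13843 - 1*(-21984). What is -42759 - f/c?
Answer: -14495296/339 ≈ -42759.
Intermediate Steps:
c = 8136 (c = -5 + (-13843 - 1*(-21984)) = -5 + (-13843 + 21984) = -5 + 8141 = 8136)
f = -120 (f = -200 + 80 = -120)
-42759 - f/c = -42759 - (-120)/8136 = -42759 - 1*(-5/339) = -42759 + 5/339 = -14495296/339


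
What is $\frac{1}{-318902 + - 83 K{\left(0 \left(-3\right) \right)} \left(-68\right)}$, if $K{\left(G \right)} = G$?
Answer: $- \frac{1}{318902} \approx -3.1358 \cdot 10^{-6}$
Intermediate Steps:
$\frac{1}{-318902 + - 83 K{\left(0 \left(-3\right) \right)} \left(-68\right)} = \frac{1}{-318902 + - 83 \cdot 0 \left(-3\right) \left(-68\right)} = \frac{1}{-318902 + \left(-83\right) 0 \left(-68\right)} = \frac{1}{-318902 + 0 \left(-68\right)} = \frac{1}{-318902 + 0} = \frac{1}{-318902} = - \frac{1}{318902}$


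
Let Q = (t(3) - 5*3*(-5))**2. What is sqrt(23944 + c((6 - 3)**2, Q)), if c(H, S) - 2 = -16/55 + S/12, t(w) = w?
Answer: sqrt(73969445)/55 ≈ 156.37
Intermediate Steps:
Q = 6084 (Q = (3 - 5*3*(-5))**2 = (3 - 15*(-5))**2 = (3 + 75)**2 = 78**2 = 6084)
c(H, S) = 94/55 + S/12 (c(H, S) = 2 + (-16/55 + S/12) = 94/55 + S/12)
sqrt(23944 + c((6 - 3)**2, Q)) = sqrt(23944 + (94/55 + (1/12)*6084)) = sqrt(23944 + (94/55 + 507)) = sqrt(23944 + 27979/55) = sqrt(1344899/55) = sqrt(73969445)/55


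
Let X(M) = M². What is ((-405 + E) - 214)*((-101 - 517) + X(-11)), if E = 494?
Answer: 62125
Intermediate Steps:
((-405 + E) - 214)*((-101 - 517) + X(-11)) = ((-405 + 494) - 214)*((-101 - 517) + (-11)²) = (89 - 214)*(-618 + 121) = -125*(-497) = 62125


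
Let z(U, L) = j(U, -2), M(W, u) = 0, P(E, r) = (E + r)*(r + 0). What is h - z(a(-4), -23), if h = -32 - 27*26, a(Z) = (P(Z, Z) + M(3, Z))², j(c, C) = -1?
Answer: -733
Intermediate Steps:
P(E, r) = r*(E + r) (P(E, r) = (E + r)*r = r*(E + r))
a(Z) = 4*Z⁴ (a(Z) = (Z*(Z + Z) + 0)² = (Z*(2*Z) + 0)² = (2*Z² + 0)² = (2*Z²)² = 4*Z⁴)
h = -734 (h = -32 - 702 = -734)
z(U, L) = -1
h - z(a(-4), -23) = -734 - 1*(-1) = -734 + 1 = -733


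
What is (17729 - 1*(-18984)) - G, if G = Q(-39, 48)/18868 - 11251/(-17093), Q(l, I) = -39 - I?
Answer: 11840125413435/322510724 ≈ 36712.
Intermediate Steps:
G = 210796777/322510724 (G = (-39 - 1*48)/18868 - 11251/(-17093) = (-39 - 48)*(1/18868) - 11251*(-1/17093) = -87*1/18868 + 11251/17093 = -87/18868 + 11251/17093 = 210796777/322510724 ≈ 0.65361)
(17729 - 1*(-18984)) - G = (17729 - 1*(-18984)) - 1*210796777/322510724 = (17729 + 18984) - 210796777/322510724 = 36713 - 210796777/322510724 = 11840125413435/322510724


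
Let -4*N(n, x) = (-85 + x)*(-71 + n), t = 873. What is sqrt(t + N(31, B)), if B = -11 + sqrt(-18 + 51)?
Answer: sqrt(-87 + 10*sqrt(33)) ≈ 5.4364*I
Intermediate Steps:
B = -11 + sqrt(33) ≈ -5.2554
N(n, x) = -(-85 + x)*(-71 + n)/4
sqrt(t + N(31, B)) = sqrt(873 + (-6035/4 + 71*(-11 + sqrt(33))/4 + (85/4)*31 - 1/4*31*(-11 + sqrt(33)))) = sqrt(873 + (-6035/4 + (-781/4 + 71*sqrt(33)/4) + 2635/4 + (341/4 - 31*sqrt(33)/4))) = sqrt(873 + (-960 + 10*sqrt(33))) = sqrt(-87 + 10*sqrt(33))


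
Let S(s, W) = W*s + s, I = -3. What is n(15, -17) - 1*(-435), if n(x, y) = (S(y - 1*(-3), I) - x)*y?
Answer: 214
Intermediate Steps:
S(s, W) = s + W*s
n(x, y) = y*(-6 - x - 2*y) (n(x, y) = ((y - 1*(-3))*(1 - 3) - x)*y = ((y + 3)*(-2) - x)*y = ((3 + y)*(-2) - x)*y = ((-6 - 2*y) - x)*y = (-6 - x - 2*y)*y = y*(-6 - x - 2*y))
n(15, -17) - 1*(-435) = -1*(-17)*(6 + 15 + 2*(-17)) - 1*(-435) = -1*(-17)*(6 + 15 - 34) + 435 = -1*(-17)*(-13) + 435 = -221 + 435 = 214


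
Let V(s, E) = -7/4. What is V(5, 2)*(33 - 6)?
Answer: -189/4 ≈ -47.250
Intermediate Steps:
V(s, E) = -7/4 (V(s, E) = -7*¼ = -7/4)
V(5, 2)*(33 - 6) = -7*(33 - 6)/4 = -7/4*27 = -189/4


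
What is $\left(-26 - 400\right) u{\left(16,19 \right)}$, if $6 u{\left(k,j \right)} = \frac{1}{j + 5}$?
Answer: $- \frac{71}{24} \approx -2.9583$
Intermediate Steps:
$u{\left(k,j \right)} = \frac{1}{6 \left(5 + j\right)}$ ($u{\left(k,j \right)} = \frac{1}{6 \left(j + 5\right)} = \frac{1}{6 \left(5 + j\right)}$)
$\left(-26 - 400\right) u{\left(16,19 \right)} = \left(-26 - 400\right) \frac{1}{6 \left(5 + 19\right)} = - 426 \frac{1}{6 \cdot 24} = - 426 \cdot \frac{1}{6} \cdot \frac{1}{24} = \left(-426\right) \frac{1}{144} = - \frac{71}{24}$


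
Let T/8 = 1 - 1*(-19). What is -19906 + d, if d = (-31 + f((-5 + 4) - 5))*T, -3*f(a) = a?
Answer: -24546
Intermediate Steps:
f(a) = -a/3
T = 160 (T = 8*(1 - 1*(-19)) = 8*(1 + 19) = 8*20 = 160)
d = -4640 (d = (-31 - ((-5 + 4) - 5)/3)*160 = (-31 - (-1 - 5)/3)*160 = (-31 - 1/3*(-6))*160 = (-31 + 2)*160 = -29*160 = -4640)
-19906 + d = -19906 - 4640 = -24546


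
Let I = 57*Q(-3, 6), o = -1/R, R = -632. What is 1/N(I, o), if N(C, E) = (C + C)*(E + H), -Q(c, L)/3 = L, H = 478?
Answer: -158/154975761 ≈ -1.0195e-6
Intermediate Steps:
Q(c, L) = -3*L
o = 1/632 (o = -1/(-632) = -1*(-1/632) = 1/632 ≈ 0.0015823)
I = -1026 (I = 57*(-3*6) = 57*(-18) = -1026)
N(C, E) = 2*C*(478 + E) (N(C, E) = (C + C)*(E + 478) = (2*C)*(478 + E) = 2*C*(478 + E))
1/N(I, o) = 1/(2*(-1026)*(478 + 1/632)) = 1/(2*(-1026)*(302097/632)) = 1/(-154975761/158) = -158/154975761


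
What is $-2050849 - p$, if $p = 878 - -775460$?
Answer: $-2827187$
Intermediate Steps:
$p = 776338$ ($p = 878 + 775460 = 776338$)
$-2050849 - p = -2050849 - 776338 = -2827187$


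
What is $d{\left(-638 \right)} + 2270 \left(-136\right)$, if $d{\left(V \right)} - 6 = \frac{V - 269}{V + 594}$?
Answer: $- \frac{13582509}{44} \approx -3.0869 \cdot 10^{5}$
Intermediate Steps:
$d{\left(V \right)} = 6 + \frac{-269 + V}{594 + V}$ ($d{\left(V \right)} = 6 + \frac{V - 269}{V + 594} = 6 + \frac{-269 + V}{594 + V}$)
$d{\left(-638 \right)} + 2270 \left(-136\right) = \frac{3295 + 7 \left(-638\right)}{594 - 638} + 2270 \left(-136\right) = \frac{3295 - 4466}{-44} - 308720 = \left(- \frac{1}{44}\right) \left(-1171\right) - 308720 = \frac{1171}{44} - 308720 = - \frac{13582509}{44}$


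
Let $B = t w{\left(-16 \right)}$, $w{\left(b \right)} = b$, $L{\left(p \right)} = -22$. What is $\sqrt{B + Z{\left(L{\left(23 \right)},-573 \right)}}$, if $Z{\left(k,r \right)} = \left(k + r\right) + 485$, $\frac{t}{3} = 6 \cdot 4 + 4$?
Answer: $i \sqrt{1454} \approx 38.131 i$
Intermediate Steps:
$t = 84$ ($t = 3 \left(6 \cdot 4 + 4\right) = 3 \left(24 + 4\right) = 3 \cdot 28 = 84$)
$Z{\left(k,r \right)} = 485 + k + r$
$B = -1344$ ($B = 84 \left(-16\right) = -1344$)
$\sqrt{B + Z{\left(L{\left(23 \right)},-573 \right)}} = \sqrt{-1344 - 110} = \sqrt{-1454} = i \sqrt{1454}$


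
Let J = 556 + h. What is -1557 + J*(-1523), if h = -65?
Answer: -749350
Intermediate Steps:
J = 491 (J = 556 - 65 = 491)
-1557 + J*(-1523) = -1557 + 491*(-1523) = -1557 - 747793 = -749350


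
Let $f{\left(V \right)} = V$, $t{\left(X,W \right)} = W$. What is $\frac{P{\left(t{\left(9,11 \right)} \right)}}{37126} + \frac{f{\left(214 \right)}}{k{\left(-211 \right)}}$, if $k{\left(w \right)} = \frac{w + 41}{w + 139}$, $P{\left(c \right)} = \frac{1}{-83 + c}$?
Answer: $\frac{20593346603}{227211120} \approx 90.635$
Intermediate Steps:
$k{\left(w \right)} = \frac{41 + w}{139 + w}$
$\frac{P{\left(t{\left(9,11 \right)} \right)}}{37126} + \frac{f{\left(214 \right)}}{k{\left(-211 \right)}} = \frac{1}{\left(-83 + 11\right) 37126} + \frac{214}{\frac{1}{139 - 211} \left(41 - 211\right)} = \frac{1}{-72} \cdot \frac{1}{37126} + \frac{214}{\frac{1}{-72} \left(-170\right)} = \left(- \frac{1}{72}\right) \frac{1}{37126} + \frac{214}{\left(- \frac{1}{72}\right) \left(-170\right)} = - \frac{1}{2673072} + \frac{214}{\frac{85}{36}} = - \frac{1}{2673072} + 214 \cdot \frac{36}{85} = - \frac{1}{2673072} + \frac{7704}{85} = \frac{20593346603}{227211120}$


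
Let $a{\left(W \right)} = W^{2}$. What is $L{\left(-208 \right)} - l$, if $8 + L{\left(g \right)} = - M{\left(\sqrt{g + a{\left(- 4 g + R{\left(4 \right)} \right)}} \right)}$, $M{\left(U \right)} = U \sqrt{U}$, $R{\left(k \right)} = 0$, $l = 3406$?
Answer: $-3414 - 8 \cdot 43251^{\frac{3}{4}} \approx -27407.0$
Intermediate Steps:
$M{\left(U \right)} = U^{\frac{3}{2}}$
$L{\left(g \right)} = -8 - \left(g + 16 g^{2}\right)^{\frac{3}{4}}$ ($L{\left(g \right)} = -8 - \left(\sqrt{g + \left(- 4 g + 0\right)^{2}}\right)^{\frac{3}{2}} = -8 - \left(\sqrt{g + \left(- 4 g\right)^{2}}\right)^{\frac{3}{2}} = -8 - \left(\sqrt{g + 16 g^{2}}\right)^{\frac{3}{2}} = -8 - \left(g + 16 g^{2}\right)^{\frac{3}{4}}$)
$L{\left(-208 \right)} - l = \left(-8 - \left(- 208 \left(1 + 16 \left(-208\right)\right)\right)^{\frac{3}{4}}\right) - 3406 = \left(-8 - \left(- 208 \left(1 - 3328\right)\right)^{\frac{3}{4}}\right) - 3406 = \left(-8 - \left(\left(-208\right) \left(-3327\right)\right)^{\frac{3}{4}}\right) - 3406 = \left(-8 - 692016^{\frac{3}{4}}\right) - 3406 = \left(-8 - 8 \cdot 43251^{\frac{3}{4}}\right) - 3406 = -3414 - 8 \cdot 43251^{\frac{3}{4}}$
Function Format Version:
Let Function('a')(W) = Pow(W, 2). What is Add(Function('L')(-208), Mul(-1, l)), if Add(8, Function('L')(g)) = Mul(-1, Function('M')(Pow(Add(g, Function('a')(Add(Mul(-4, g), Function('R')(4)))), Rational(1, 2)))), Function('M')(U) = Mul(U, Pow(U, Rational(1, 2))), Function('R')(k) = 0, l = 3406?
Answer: Add(-3414, Mul(-8, Pow(43251, Rational(3, 4)))) ≈ -27407.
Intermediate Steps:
Function('M')(U) = Pow(U, Rational(3, 2))
Function('L')(g) = Add(-8, Mul(-1, Pow(Add(g, Mul(16, Pow(g, 2))), Rational(3, 4)))) (Function('L')(g) = Add(-8, Mul(-1, Pow(Pow(Add(g, Pow(Add(Mul(-4, g), 0), 2)), Rational(1, 2)), Rational(3, 2)))) = Add(-8, Mul(-1, Pow(Pow(Add(g, Pow(Mul(-4, g), 2)), Rational(1, 2)), Rational(3, 2)))) = Add(-8, Mul(-1, Pow(Pow(Add(g, Mul(16, Pow(g, 2))), Rational(1, 2)), Rational(3, 2)))) = Add(-8, Mul(-1, Pow(Add(g, Mul(16, Pow(g, 2))), Rational(3, 4)))))
Add(Function('L')(-208), Mul(-1, l)) = Add(Add(-8, Mul(-1, Pow(Mul(-208, Add(1, Mul(16, -208))), Rational(3, 4)))), Mul(-1, 3406)) = Add(Add(-8, Mul(-1, Pow(Mul(-208, Add(1, -3328)), Rational(3, 4)))), -3406) = Add(Add(-8, Mul(-1, Pow(Mul(-208, -3327), Rational(3, 4)))), -3406) = Add(Add(-8, Mul(-1, Pow(692016, Rational(3, 4)))), -3406) = Add(Add(-8, Mul(-1, Mul(8, Pow(43251, Rational(3, 4))))), -3406) = Add(Add(-8, Mul(-8, Pow(43251, Rational(3, 4)))), -3406) = Add(-3414, Mul(-8, Pow(43251, Rational(3, 4))))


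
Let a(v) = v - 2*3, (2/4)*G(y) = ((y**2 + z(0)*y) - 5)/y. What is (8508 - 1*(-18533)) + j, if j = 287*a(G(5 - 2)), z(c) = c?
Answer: 78253/3 ≈ 26084.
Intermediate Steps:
G(y) = 2*(-5 + y**2)/y (G(y) = 2*(((y**2 + 0*y) - 5)/y) = 2*(((y**2 + 0) - 5)/y) = 2*((y**2 - 5)/y) = 2*((-5 + y**2)/y) = 2*(-5 + y**2)/y)
a(v) = -6 + v (a(v) = v - 6 = -6 + v)
j = -2870/3 (j = 287*(-6 + (-10/(5 - 2) + 2*(5 - 2))) = 287*(-6 + (-10/3 + 2*3)) = 287*(-6 + (-10*1/3 + 6)) = 287*(-6 + (-10/3 + 6)) = 287*(-6 + 8/3) = 287*(-10/3) = -2870/3 ≈ -956.67)
(8508 - 1*(-18533)) + j = (8508 - 1*(-18533)) - 2870/3 = (8508 + 18533) - 2870/3 = 27041 - 2870/3 = 78253/3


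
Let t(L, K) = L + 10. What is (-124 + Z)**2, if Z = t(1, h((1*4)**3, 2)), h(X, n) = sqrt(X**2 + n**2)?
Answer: 12769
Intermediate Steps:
t(L, K) = 10 + L
Z = 11 (Z = 10 + 1 = 11)
(-124 + Z)**2 = (-124 + 11)**2 = (-113)**2 = 12769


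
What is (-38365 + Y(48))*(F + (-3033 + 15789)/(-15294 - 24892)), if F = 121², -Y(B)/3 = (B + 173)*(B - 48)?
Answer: -11286032890775/20093 ≈ -5.6169e+8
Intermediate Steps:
Y(B) = -3*(-48 + B)*(173 + B) (Y(B) = -3*(B + 173)*(B - 48) = -3*(173 + B)*(-48 + B) = -3*(-48 + B)*(173 + B))
F = 14641
(-38365 + Y(48))*(F + (-3033 + 15789)/(-15294 - 24892)) = (-38365 + (24912 - 375*48 - 3*48²))*(14641 + (-3033 + 15789)/(-15294 - 24892)) = (-38365 + (24912 - 18000 - 3*2304))*(14641 + 12756/(-40186)) = (-38365 + (24912 - 18000 - 6912))*(14641 + 12756*(-1/40186)) = (-38365 + 0)*(14641 - 6378/20093) = -38365*294175235/20093 = -11286032890775/20093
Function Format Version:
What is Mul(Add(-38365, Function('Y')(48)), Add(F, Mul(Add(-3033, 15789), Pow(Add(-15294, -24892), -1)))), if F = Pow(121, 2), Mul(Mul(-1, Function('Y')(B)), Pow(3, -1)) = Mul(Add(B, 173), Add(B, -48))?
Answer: Rational(-11286032890775, 20093) ≈ -5.6169e+8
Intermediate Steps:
Function('Y')(B) = Mul(-3, Add(-48, B), Add(173, B)) (Function('Y')(B) = Mul(-3, Mul(Add(B, 173), Add(B, -48))) = Mul(-3, Mul(Add(173, B), Add(-48, B))) = Mul(-3, Mul(Add(-48, B), Add(173, B))) = Mul(-3, Add(-48, B), Add(173, B)))
F = 14641
Mul(Add(-38365, Function('Y')(48)), Add(F, Mul(Add(-3033, 15789), Pow(Add(-15294, -24892), -1)))) = Mul(Add(-38365, Add(24912, Mul(-375, 48), Mul(-3, Pow(48, 2)))), Add(14641, Mul(Add(-3033, 15789), Pow(Add(-15294, -24892), -1)))) = Mul(Add(-38365, Add(24912, -18000, Mul(-3, 2304))), Add(14641, Mul(12756, Pow(-40186, -1)))) = Mul(Add(-38365, Add(24912, -18000, -6912)), Add(14641, Mul(12756, Rational(-1, 40186)))) = Mul(Add(-38365, 0), Add(14641, Rational(-6378, 20093))) = Mul(-38365, Rational(294175235, 20093)) = Rational(-11286032890775, 20093)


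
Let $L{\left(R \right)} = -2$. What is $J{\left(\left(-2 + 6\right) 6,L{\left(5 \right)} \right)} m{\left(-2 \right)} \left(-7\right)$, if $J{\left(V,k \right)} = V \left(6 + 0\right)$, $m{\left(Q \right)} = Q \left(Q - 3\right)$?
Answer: $-10080$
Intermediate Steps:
$m{\left(Q \right)} = Q \left(-3 + Q\right)$
$J{\left(V,k \right)} = 6 V$ ($J{\left(V,k \right)} = V 6 = 6 V$)
$J{\left(\left(-2 + 6\right) 6,L{\left(5 \right)} \right)} m{\left(-2 \right)} \left(-7\right) = 6 \left(-2 + 6\right) 6 \left(- 2 \left(-3 - 2\right)\right) \left(-7\right) = 6 \cdot 4 \cdot 6 \left(\left(-2\right) \left(-5\right)\right) \left(-7\right) = 6 \cdot 24 \cdot 10 \left(-7\right) = 144 \cdot 10 \left(-7\right) = 1440 \left(-7\right) = -10080$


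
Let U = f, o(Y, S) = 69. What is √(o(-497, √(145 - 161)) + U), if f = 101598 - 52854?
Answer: √48813 ≈ 220.94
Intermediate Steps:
f = 48744
U = 48744
√(o(-497, √(145 - 161)) + U) = √(69 + 48744) = √48813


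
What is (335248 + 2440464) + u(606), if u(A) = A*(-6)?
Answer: 2772076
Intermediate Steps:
u(A) = -6*A
(335248 + 2440464) + u(606) = (335248 + 2440464) - 6*606 = 2775712 - 3636 = 2772076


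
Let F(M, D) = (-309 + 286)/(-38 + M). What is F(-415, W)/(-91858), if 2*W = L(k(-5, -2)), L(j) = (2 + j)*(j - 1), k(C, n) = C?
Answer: -23/41611674 ≈ -5.5273e-7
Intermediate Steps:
L(j) = (-1 + j)*(2 + j) (L(j) = (2 + j)*(-1 + j) = (-1 + j)*(2 + j))
W = 9 (W = (-2 - 5 + (-5)**2)/2 = (-2 - 5 + 25)/2 = (1/2)*18 = 9)
F(M, D) = -23/(-38 + M)
F(-415, W)/(-91858) = -23/(-38 - 415)/(-91858) = -23/(-453)*(-1/91858) = -23*(-1/453)*(-1/91858) = (23/453)*(-1/91858) = -23/41611674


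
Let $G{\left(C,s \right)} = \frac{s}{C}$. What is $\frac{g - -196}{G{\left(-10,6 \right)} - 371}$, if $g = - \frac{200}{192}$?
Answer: $- \frac{23395}{44592} \approx -0.52465$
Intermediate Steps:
$g = - \frac{25}{24}$ ($g = \left(-200\right) \frac{1}{192} = - \frac{25}{24} \approx -1.0417$)
$\frac{g - -196}{G{\left(-10,6 \right)} - 371} = \frac{- \frac{25}{24} - -196}{\frac{6}{-10} - 371} = \frac{- \frac{25}{24} + 196}{6 \left(- \frac{1}{10}\right) - 371} = \frac{4679}{24 \left(- \frac{3}{5} - 371\right)} = \frac{4679}{24 \left(- \frac{1858}{5}\right)} = \frac{4679}{24} \left(- \frac{5}{1858}\right) = - \frac{23395}{44592}$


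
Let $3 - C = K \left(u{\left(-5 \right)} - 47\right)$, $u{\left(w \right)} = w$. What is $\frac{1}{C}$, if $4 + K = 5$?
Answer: $\frac{1}{55} \approx 0.018182$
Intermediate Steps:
$K = 1$ ($K = -4 + 5 = 1$)
$C = 55$ ($C = 3 - 1 \left(-5 - 47\right) = 3 - 1 \left(-52\right) = 3 - -52 = 3 + 52 = 55$)
$\frac{1}{C} = \frac{1}{55}$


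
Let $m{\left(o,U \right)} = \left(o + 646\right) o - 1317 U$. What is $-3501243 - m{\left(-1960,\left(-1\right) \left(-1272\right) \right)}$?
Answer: $-4401459$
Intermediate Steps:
$m{\left(o,U \right)} = - 1317 U + o \left(646 + o\right)$ ($m{\left(o,U \right)} = \left(646 + o\right) o - 1317 U = o \left(646 + o\right) - 1317 U = - 1317 U + o \left(646 + o\right)$)
$-3501243 - m{\left(-1960,\left(-1\right) \left(-1272\right) \right)} = -3501243 - \left(\left(-1960\right)^{2} - 1317 \left(\left(-1\right) \left(-1272\right)\right) + 646 \left(-1960\right)\right) = -3501243 - \left(3841600 - 1675224 - 1266160\right) = -3501243 - 900216 = -4401459$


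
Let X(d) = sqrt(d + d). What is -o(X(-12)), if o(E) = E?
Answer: -2*I*sqrt(6) ≈ -4.899*I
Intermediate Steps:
X(d) = sqrt(2)*sqrt(d) (X(d) = sqrt(2*d) = sqrt(2)*sqrt(d))
-o(X(-12)) = -sqrt(2)*sqrt(-12) = -sqrt(2)*2*I*sqrt(3) = -2*I*sqrt(6)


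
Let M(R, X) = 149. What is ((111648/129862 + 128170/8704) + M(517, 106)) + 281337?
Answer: 79546636861215/282579712 ≈ 2.8150e+5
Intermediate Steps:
((111648/129862 + 128170/8704) + M(517, 106)) + 281337 = ((111648/129862 + 128170/8704) + 149) + 281337 = ((111648*(1/129862) + 128170*(1/8704)) + 149) + 281337 = ((55824/64931 + 64085/4352) + 149) + 281337 = (4404049183/282579712 + 149) + 281337 = 46508426271/282579712 + 281337 = 79546636861215/282579712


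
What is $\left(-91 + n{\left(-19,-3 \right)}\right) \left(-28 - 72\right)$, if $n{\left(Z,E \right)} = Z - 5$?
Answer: $11500$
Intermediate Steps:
$n{\left(Z,E \right)} = -5 + Z$
$\left(-91 + n{\left(-19,-3 \right)}\right) \left(-28 - 72\right) = \left(-91 - 24\right) \left(-28 - 72\right) = \left(-91 - 24\right) \left(-100\right) = \left(-115\right) \left(-100\right) = 11500$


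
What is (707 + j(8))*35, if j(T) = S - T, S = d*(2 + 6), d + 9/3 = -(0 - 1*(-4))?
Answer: 22505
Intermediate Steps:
d = -7 (d = -3 - (0 - 1*(-4)) = -3 - (0 + 4) = -3 - 1*4 = -3 - 4 = -7)
S = -56 (S = -7*(2 + 6) = -7*8 = -56)
j(T) = -56 - T
(707 + j(8))*35 = (707 + (-56 - 1*8))*35 = (707 + (-56 - 8))*35 = (707 - 64)*35 = 643*35 = 22505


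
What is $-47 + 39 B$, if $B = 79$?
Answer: $3034$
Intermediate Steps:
$-47 + 39 B = -47 + 39 \cdot 79 = -47 + 3081 = 3034$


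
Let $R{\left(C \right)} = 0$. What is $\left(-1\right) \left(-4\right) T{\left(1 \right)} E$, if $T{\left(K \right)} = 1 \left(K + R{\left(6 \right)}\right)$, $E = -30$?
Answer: $-120$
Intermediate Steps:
$T{\left(K \right)} = K$ ($T{\left(K \right)} = 1 \left(K + 0\right) = 1 K = K$)
$\left(-1\right) \left(-4\right) T{\left(1 \right)} E = \left(-1\right) \left(-4\right) 1 \left(-30\right) = 4 \cdot 1 \left(-30\right) = 4 \left(-30\right) = -120$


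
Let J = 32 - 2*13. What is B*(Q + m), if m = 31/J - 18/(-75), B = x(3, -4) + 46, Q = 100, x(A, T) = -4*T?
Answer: 490141/75 ≈ 6535.2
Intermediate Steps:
J = 6 (J = 32 - 1*26 = 32 - 26 = 6)
B = 62 (B = -4*(-4) + 46 = 16 + 46 = 62)
m = 811/150 (m = 31/6 - 18/(-75) = 31*(⅙) - 18*(-1/75) = 31/6 + 6/25 = 811/150 ≈ 5.4067)
B*(Q + m) = 62*(100 + 811/150) = 62*(15811/150) = 490141/75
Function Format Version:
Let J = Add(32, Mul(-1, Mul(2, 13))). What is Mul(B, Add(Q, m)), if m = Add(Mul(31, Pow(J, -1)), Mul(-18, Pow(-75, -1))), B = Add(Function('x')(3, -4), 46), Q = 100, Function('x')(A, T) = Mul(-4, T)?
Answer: Rational(490141, 75) ≈ 6535.2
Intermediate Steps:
J = 6 (J = Add(32, Mul(-1, 26)) = Add(32, -26) = 6)
B = 62 (B = Add(Mul(-4, -4), 46) = Add(16, 46) = 62)
m = Rational(811, 150) (m = Add(Mul(31, Pow(6, -1)), Mul(-18, Pow(-75, -1))) = Add(Mul(31, Rational(1, 6)), Mul(-18, Rational(-1, 75))) = Add(Rational(31, 6), Rational(6, 25)) = Rational(811, 150) ≈ 5.4067)
Mul(B, Add(Q, m)) = Mul(62, Add(100, Rational(811, 150))) = Mul(62, Rational(15811, 150)) = Rational(490141, 75)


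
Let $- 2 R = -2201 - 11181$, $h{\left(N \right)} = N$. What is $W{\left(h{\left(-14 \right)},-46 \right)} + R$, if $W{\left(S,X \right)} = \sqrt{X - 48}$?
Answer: $6691 + i \sqrt{94} \approx 6691.0 + 9.6954 i$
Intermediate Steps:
$R = 6691$ ($R = - \frac{-2201 - 11181}{2} = \left(- \frac{1}{2}\right) \left(-13382\right) = 6691$)
$W{\left(S,X \right)} = \sqrt{-48 + X}$
$W{\left(h{\left(-14 \right)},-46 \right)} + R = \sqrt{-48 - 46} + 6691 = \sqrt{-94} + 6691 = i \sqrt{94} + 6691 = 6691 + i \sqrt{94}$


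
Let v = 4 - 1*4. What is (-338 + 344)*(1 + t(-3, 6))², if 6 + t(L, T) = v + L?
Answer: 384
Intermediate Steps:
v = 0 (v = 4 - 4 = 0)
t(L, T) = -6 + L (t(L, T) = -6 + (0 + L) = -6 + L)
(-338 + 344)*(1 + t(-3, 6))² = (-338 + 344)*(1 + (-6 - 3))² = 6*(1 - 9)² = 6*(-8)² = 6*64 = 384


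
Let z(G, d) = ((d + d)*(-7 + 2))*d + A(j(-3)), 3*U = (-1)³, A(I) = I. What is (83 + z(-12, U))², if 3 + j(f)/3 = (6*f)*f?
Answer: 4468996/81 ≈ 55173.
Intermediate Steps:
j(f) = -9 + 18*f² (j(f) = -9 + 3*((6*f)*f) = -9 + 3*(6*f²) = -9 + 18*f²)
U = -⅓ (U = (⅓)*(-1)³ = (⅓)*(-1) = -⅓ ≈ -0.33333)
z(G, d) = 153 - 10*d² (z(G, d) = ((d + d)*(-7 + 2))*d + (-9 + 18*(-3)²) = ((2*d)*(-5))*d + (-9 + 18*9) = (-10*d)*d + (-9 + 162) = -10*d² + 153 = 153 - 10*d²)
(83 + z(-12, U))² = (83 + (153 - 10*(-⅓)²))² = (83 + (153 - 10*⅑))² = (83 + (153 - 10/9))² = (83 + 1367/9)² = (2114/9)² = 4468996/81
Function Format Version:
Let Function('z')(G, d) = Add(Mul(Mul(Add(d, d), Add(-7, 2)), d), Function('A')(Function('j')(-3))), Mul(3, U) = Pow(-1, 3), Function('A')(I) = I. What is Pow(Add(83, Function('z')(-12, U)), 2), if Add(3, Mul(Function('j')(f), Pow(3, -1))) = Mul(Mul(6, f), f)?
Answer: Rational(4468996, 81) ≈ 55173.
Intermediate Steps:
Function('j')(f) = Add(-9, Mul(18, Pow(f, 2))) (Function('j')(f) = Add(-9, Mul(3, Mul(Mul(6, f), f))) = Add(-9, Mul(3, Mul(6, Pow(f, 2)))) = Add(-9, Mul(18, Pow(f, 2))))
U = Rational(-1, 3) (U = Mul(Rational(1, 3), Pow(-1, 3)) = Mul(Rational(1, 3), -1) = Rational(-1, 3) ≈ -0.33333)
Function('z')(G, d) = Add(153, Mul(-10, Pow(d, 2))) (Function('z')(G, d) = Add(Mul(Mul(Add(d, d), Add(-7, 2)), d), Add(-9, Mul(18, Pow(-3, 2)))) = Add(Mul(Mul(Mul(2, d), -5), d), Add(-9, Mul(18, 9))) = Add(Mul(Mul(-10, d), d), Add(-9, 162)) = Add(Mul(-10, Pow(d, 2)), 153) = Add(153, Mul(-10, Pow(d, 2))))
Pow(Add(83, Function('z')(-12, U)), 2) = Pow(Add(83, Add(153, Mul(-10, Pow(Rational(-1, 3), 2)))), 2) = Pow(Add(83, Add(153, Mul(-10, Rational(1, 9)))), 2) = Pow(Add(83, Add(153, Rational(-10, 9))), 2) = Pow(Add(83, Rational(1367, 9)), 2) = Pow(Rational(2114, 9), 2) = Rational(4468996, 81)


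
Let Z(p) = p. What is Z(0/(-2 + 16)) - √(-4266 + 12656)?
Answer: -√8390 ≈ -91.597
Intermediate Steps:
Z(0/(-2 + 16)) - √(-4266 + 12656) = 0/(-2 + 16) - √(-4266 + 12656) = 0/14 - √8390 = 0*(1/14) - √8390 = 0 - √8390 = -√8390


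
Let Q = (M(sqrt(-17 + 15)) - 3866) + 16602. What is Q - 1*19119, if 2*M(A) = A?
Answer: -6383 + I*sqrt(2)/2 ≈ -6383.0 + 0.70711*I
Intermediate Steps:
M(A) = A/2
Q = 12736 + I*sqrt(2)/2 (Q = (sqrt(-17 + 15)/2 - 3866) + 16602 = (sqrt(-2)/2 - 3866) + 16602 = ((I*sqrt(2))/2 - 3866) + 16602 = (I*sqrt(2)/2 - 3866) + 16602 = (-3866 + I*sqrt(2)/2) + 16602 = 12736 + I*sqrt(2)/2 ≈ 12736.0 + 0.70711*I)
Q - 1*19119 = (12736 + I*sqrt(2)/2) - 1*19119 = (12736 + I*sqrt(2)/2) - 19119 = -6383 + I*sqrt(2)/2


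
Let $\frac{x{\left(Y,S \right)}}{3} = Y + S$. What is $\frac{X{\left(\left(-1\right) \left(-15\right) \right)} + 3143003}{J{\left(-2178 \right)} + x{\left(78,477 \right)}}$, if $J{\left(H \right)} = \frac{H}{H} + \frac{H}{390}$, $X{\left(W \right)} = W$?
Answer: $\frac{204296170}{107927} \approx 1892.9$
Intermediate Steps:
$x{\left(Y,S \right)} = 3 S + 3 Y$ ($x{\left(Y,S \right)} = 3 \left(Y + S\right) = 3 \left(S + Y\right) = 3 S + 3 Y$)
$J{\left(H \right)} = 1 + \frac{H}{390}$ ($J{\left(H \right)} = 1 + H \frac{1}{390} = 1 + \frac{H}{390}$)
$\frac{X{\left(\left(-1\right) \left(-15\right) \right)} + 3143003}{J{\left(-2178 \right)} + x{\left(78,477 \right)}} = \frac{\left(-1\right) \left(-15\right) + 3143003}{\left(1 + \frac{1}{390} \left(-2178\right)\right) + \left(3 \cdot 477 + 3 \cdot 78\right)} = \frac{15 + 3143003}{\left(1 - \frac{363}{65}\right) + \left(1431 + 234\right)} = \frac{3143018}{- \frac{298}{65} + 1665} = \frac{3143018}{\frac{107927}{65}} = 3143018 \cdot \frac{65}{107927} = \frac{204296170}{107927}$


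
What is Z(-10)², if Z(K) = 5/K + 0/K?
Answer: ¼ ≈ 0.25000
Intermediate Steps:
Z(K) = 5/K (Z(K) = 5/K + 0 = 5/K)
Z(-10)² = (5/(-10))² = (5*(-⅒))² = (-½)² = ¼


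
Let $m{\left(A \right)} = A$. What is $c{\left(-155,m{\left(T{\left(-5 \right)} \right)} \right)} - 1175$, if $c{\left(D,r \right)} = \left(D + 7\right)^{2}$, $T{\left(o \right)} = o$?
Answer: $20729$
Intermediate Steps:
$c{\left(D,r \right)} = \left(7 + D\right)^{2}$
$c{\left(-155,m{\left(T{\left(-5 \right)} \right)} \right)} - 1175 = \left(7 - 155\right)^{2} - 1175 = \left(-148\right)^{2} - 1175 = 21904 - 1175 = 20729$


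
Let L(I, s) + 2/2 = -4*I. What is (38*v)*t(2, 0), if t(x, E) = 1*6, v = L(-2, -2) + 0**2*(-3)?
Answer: 1596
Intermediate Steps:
L(I, s) = -1 - 4*I
v = 7 (v = (-1 - 4*(-2)) + 0**2*(-3) = (-1 + 8) + 0*(-3) = 7 + 0 = 7)
t(x, E) = 6
(38*v)*t(2, 0) = (38*7)*6 = 266*6 = 1596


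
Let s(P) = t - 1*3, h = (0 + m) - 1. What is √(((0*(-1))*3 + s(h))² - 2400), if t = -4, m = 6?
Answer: I*√2351 ≈ 48.487*I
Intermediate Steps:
h = 5 (h = (0 + 6) - 1 = 6 - 1 = 5)
s(P) = -7 (s(P) = -4 - 1*3 = -4 - 3 = -7)
√(((0*(-1))*3 + s(h))² - 2400) = √(((0*(-1))*3 - 7)² - 2400) = √((0*3 - 7)² - 2400) = √((0 - 7)² - 2400) = √((-7)² - 2400) = √(49 - 2400) = √(-2351) = I*√2351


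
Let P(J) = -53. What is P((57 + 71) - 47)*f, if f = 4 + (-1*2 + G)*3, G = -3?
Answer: 583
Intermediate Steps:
f = -11 (f = 4 + (-1*2 - 3)*3 = 4 + (-2 - 3)*3 = 4 - 5*3 = 4 - 15 = -11)
P((57 + 71) - 47)*f = -53*(-11) = 583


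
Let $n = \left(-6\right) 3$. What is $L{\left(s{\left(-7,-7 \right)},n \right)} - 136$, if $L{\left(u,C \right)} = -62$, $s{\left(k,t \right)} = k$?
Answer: $-198$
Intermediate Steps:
$n = -18$
$L{\left(s{\left(-7,-7 \right)},n \right)} - 136 = -62 - 136 = -198$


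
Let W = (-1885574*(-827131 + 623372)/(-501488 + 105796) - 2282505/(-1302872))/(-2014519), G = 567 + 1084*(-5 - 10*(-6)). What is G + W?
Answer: 15627034523426489425441/259639280607542264 ≈ 60188.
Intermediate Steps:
G = 60187 (G = 567 + 1084*(-5 + 60) = 567 + 1084*55 = 567 + 59620 = 60187)
W = 125141500343182073/259639280607542264 (W = (-1885574/((-395692/(-203759))) - 2282505*(-1/1302872))*(-1/2014519) = (-1885574/((-395692*(-1/203759))) + 2282505/1302872)*(-1/2014519) = (-1885574/395692/203759 + 2282505/1302872)*(-1/2014519) = (-1885574*203759/395692 + 2282505/1302872)*(-1/2014519) = (-192101336333/197846 + 2282505/1302872)*(-1/2014519) = -125141500343182073/128884006856*(-1/2014519) = 125141500343182073/259639280607542264 ≈ 0.48198)
G + W = 60187 + 125141500343182073/259639280607542264 = 15627034523426489425441/259639280607542264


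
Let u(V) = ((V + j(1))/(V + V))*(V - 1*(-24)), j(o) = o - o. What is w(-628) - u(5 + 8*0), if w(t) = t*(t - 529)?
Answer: 1453163/2 ≈ 7.2658e+5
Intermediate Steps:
j(o) = 0
w(t) = t*(-529 + t)
u(V) = 12 + V/2 (u(V) = ((V + 0)/(V + V))*(V - 1*(-24)) = (V/((2*V)))*(V + 24) = (V*(1/(2*V)))*(24 + V) = (24 + V)/2 = 12 + V/2)
w(-628) - u(5 + 8*0) = -628*(-529 - 628) - (12 + (5 + 8*0)/2) = -628*(-1157) - (12 + (5 + 0)/2) = 726596 - (12 + (½)*5) = 726596 - (12 + 5/2) = 726596 - 1*29/2 = 726596 - 29/2 = 1453163/2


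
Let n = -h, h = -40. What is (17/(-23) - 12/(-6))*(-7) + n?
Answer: 717/23 ≈ 31.174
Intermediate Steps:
n = 40 (n = -1*(-40) = 40)
(17/(-23) - 12/(-6))*(-7) + n = (17/(-23) - 12/(-6))*(-7) + 40 = (17*(-1/23) - 12*(-1/6))*(-7) + 40 = (-17/23 + 2)*(-7) + 40 = (29/23)*(-7) + 40 = -203/23 + 40 = 717/23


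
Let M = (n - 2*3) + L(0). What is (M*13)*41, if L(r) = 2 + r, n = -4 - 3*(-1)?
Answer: -2665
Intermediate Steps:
n = -1 (n = -4 + 3 = -1)
M = -5 (M = (-1 - 2*3) + (2 + 0) = (-1 - 6) + 2 = -7 + 2 = -5)
(M*13)*41 = -5*13*41 = -65*41 = -2665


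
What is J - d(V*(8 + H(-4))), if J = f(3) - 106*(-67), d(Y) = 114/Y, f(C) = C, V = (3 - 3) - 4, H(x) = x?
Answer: 56897/8 ≈ 7112.1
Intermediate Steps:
V = -4 (V = 0 - 4 = -4)
J = 7105 (J = 3 - 106*(-67) = 3 + 7102 = 7105)
J - d(V*(8 + H(-4))) = 7105 - 114/((-4*(8 - 4))) = 7105 - 114/((-4*4)) = 7105 - 114/(-16) = 7105 - 114*(-1)/16 = 7105 - 1*(-57/8) = 7105 + 57/8 = 56897/8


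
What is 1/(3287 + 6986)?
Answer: 1/10273 ≈ 9.7343e-5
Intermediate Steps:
1/(3287 + 6986) = 1/10273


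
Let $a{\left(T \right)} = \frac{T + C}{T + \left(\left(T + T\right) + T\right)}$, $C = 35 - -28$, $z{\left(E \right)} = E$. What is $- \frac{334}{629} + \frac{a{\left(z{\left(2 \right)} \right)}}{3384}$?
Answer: $- \frac{9001163}{17028288} \approx -0.5286$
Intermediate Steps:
$C = 63$ ($C = 35 + 28 = 63$)
$a{\left(T \right)} = \frac{63 + T}{4 T}$ ($a{\left(T \right)} = \frac{T + 63}{T + \left(\left(T + T\right) + T\right)} = \frac{63 + T}{T + \left(2 T + T\right)} = \frac{63 + T}{T + 3 T} = \frac{63 + T}{4 T}$)
$- \frac{334}{629} + \frac{a{\left(z{\left(2 \right)} \right)}}{3384} = - \frac{334}{629} + \frac{\frac{1}{4} \cdot \frac{1}{2} \left(63 + 2\right)}{3384} = \left(-334\right) \frac{1}{629} + \frac{1}{4} \cdot \frac{1}{2} \cdot 65 \cdot \frac{1}{3384} = - \frac{334}{629} + \frac{65}{8} \cdot \frac{1}{3384} = - \frac{334}{629} + \frac{65}{27072} = - \frac{9001163}{17028288}$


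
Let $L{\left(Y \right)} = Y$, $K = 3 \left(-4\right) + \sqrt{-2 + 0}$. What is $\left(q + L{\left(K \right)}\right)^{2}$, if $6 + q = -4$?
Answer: $\left(22 - i \sqrt{2}\right)^{2} \approx 482.0 - 62.225 i$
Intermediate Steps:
$q = -10$ ($q = -6 - 4 = -10$)
$K = -12 + i \sqrt{2}$ ($K = -12 + \sqrt{-2} = -12 + i \sqrt{2} \approx -12.0 + 1.4142 i$)
$\left(q + L{\left(K \right)}\right)^{2} = \left(-10 - \left(12 - i \sqrt{2}\right)\right)^{2} = \left(-22 + i \sqrt{2}\right)^{2}$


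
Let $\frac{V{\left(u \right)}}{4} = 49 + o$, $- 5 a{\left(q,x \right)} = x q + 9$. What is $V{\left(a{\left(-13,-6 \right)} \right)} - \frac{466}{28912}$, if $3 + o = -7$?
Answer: $\frac{2254903}{14456} \approx 155.98$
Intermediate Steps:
$o = -10$ ($o = -3 - 7 = -10$)
$a{\left(q,x \right)} = - \frac{9}{5} - \frac{q x}{5}$ ($a{\left(q,x \right)} = - \frac{x q + 9}{5} = - \frac{q x + 9}{5} = - \frac{9 + q x}{5} = - \frac{9}{5} - \frac{q x}{5}$)
$V{\left(u \right)} = 156$ ($V{\left(u \right)} = 4 \left(49 - 10\right) = 4 \cdot 39 = 156$)
$V{\left(a{\left(-13,-6 \right)} \right)} - \frac{466}{28912} = 156 - \frac{466}{28912} = 156 - 466 \cdot \frac{1}{28912} = 156 - \frac{233}{14456} = \frac{2254903}{14456}$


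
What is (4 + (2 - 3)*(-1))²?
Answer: 25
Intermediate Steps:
(4 + (2 - 3)*(-1))² = (4 - 1*(-1))² = (4 + 1)² = 5² = 25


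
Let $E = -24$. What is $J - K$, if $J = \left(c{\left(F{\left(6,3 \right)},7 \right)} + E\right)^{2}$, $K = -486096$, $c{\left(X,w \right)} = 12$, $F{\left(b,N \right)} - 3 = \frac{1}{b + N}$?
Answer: $486240$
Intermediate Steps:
$F{\left(b,N \right)} = 3 + \frac{1}{N + b}$ ($F{\left(b,N \right)} = 3 + \frac{1}{b + N} = 3 + \frac{1}{N + b}$)
$J = 144$ ($J = \left(12 - 24\right)^{2} = \left(-12\right)^{2} = 144$)
$J - K = 144 - -486096 = 144 + 486096 = 486240$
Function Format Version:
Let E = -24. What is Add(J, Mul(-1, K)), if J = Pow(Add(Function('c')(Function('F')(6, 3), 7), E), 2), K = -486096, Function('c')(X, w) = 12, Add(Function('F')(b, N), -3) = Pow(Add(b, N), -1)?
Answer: 486240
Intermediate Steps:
Function('F')(b, N) = Add(3, Pow(Add(N, b), -1)) (Function('F')(b, N) = Add(3, Pow(Add(b, N), -1)) = Add(3, Pow(Add(N, b), -1)))
J = 144 (J = Pow(Add(12, -24), 2) = Pow(-12, 2) = 144)
Add(J, Mul(-1, K)) = Add(144, Mul(-1, -486096)) = Add(144, 486096) = 486240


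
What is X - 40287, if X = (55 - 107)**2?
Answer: -37583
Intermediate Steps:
X = 2704 (X = (-52)**2 = 2704)
X - 40287 = 2704 - 40287 = -37583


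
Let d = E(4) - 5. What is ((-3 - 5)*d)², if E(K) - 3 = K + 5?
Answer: 3136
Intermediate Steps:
E(K) = 8 + K (E(K) = 3 + (K + 5) = 3 + (5 + K) = 8 + K)
d = 7 (d = (8 + 4) - 5 = 12 - 5 = 7)
((-3 - 5)*d)² = ((-3 - 5)*7)² = (-8*7)² = (-56)² = 3136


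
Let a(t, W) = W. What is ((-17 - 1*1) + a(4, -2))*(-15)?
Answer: 300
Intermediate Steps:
((-17 - 1*1) + a(4, -2))*(-15) = ((-17 - 1*1) - 2)*(-15) = ((-17 - 1) - 2)*(-15) = (-18 - 2)*(-15) = -20*(-15) = 300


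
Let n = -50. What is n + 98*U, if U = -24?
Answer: -2402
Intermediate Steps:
n + 98*U = -50 + 98*(-24) = -50 - 2352 = -2402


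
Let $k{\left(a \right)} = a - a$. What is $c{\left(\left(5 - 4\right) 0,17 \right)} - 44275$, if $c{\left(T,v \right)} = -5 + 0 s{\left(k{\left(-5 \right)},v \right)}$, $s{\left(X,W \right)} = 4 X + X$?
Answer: $-44280$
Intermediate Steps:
$k{\left(a \right)} = 0$
$s{\left(X,W \right)} = 5 X$
$c{\left(T,v \right)} = -5$ ($c{\left(T,v \right)} = -5 + 0 \cdot 5 \cdot 0 = -5 + 0 \cdot 0 = -5 + 0 = -5$)
$c{\left(\left(5 - 4\right) 0,17 \right)} - 44275 = -5 - 44275 = -44280$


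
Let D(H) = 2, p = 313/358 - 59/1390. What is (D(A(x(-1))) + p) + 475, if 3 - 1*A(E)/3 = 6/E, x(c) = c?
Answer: 59444672/124405 ≈ 477.83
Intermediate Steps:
A(E) = 9 - 18/E
p = 103487/124405 (p = 313*(1/358) - 59*1/1390 = 313/358 - 59/1390 = 103487/124405 ≈ 0.83186)
(D(A(x(-1))) + p) + 475 = (2 + 103487/124405) + 475 = 352297/124405 + 475 = 59444672/124405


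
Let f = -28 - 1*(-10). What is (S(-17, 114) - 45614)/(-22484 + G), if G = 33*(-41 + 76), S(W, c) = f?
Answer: 45632/21329 ≈ 2.1394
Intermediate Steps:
f = -18 (f = -28 + 10 = -18)
S(W, c) = -18
G = 1155 (G = 33*35 = 1155)
(S(-17, 114) - 45614)/(-22484 + G) = (-18 - 45614)/(-22484 + 1155) = -45632/(-21329) = -45632*(-1/21329) = 45632/21329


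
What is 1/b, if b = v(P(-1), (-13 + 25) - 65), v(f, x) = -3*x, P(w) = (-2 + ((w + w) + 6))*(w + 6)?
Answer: 1/159 ≈ 0.0062893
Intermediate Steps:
P(w) = (4 + 2*w)*(6 + w) (P(w) = (-2 + (2*w + 6))*(6 + w) = (-2 + (6 + 2*w))*(6 + w) = (4 + 2*w)*(6 + w))
b = 159 (b = -3*((-13 + 25) - 65) = -3*(12 - 65) = -3*(-53) = 159)
1/b = 1/159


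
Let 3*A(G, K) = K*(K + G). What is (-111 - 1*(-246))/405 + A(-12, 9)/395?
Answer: 368/1185 ≈ 0.31055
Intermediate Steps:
A(G, K) = K*(G + K)/3 (A(G, K) = (K*(K + G))/3 = (K*(G + K))/3 = K*(G + K)/3)
(-111 - 1*(-246))/405 + A(-12, 9)/395 = (-111 - 1*(-246))/405 + ((1/3)*9*(-12 + 9))/395 = (-111 + 246)*(1/405) + ((1/3)*9*(-3))*(1/395) = 135*(1/405) - 9*1/395 = 1/3 - 9/395 = 368/1185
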